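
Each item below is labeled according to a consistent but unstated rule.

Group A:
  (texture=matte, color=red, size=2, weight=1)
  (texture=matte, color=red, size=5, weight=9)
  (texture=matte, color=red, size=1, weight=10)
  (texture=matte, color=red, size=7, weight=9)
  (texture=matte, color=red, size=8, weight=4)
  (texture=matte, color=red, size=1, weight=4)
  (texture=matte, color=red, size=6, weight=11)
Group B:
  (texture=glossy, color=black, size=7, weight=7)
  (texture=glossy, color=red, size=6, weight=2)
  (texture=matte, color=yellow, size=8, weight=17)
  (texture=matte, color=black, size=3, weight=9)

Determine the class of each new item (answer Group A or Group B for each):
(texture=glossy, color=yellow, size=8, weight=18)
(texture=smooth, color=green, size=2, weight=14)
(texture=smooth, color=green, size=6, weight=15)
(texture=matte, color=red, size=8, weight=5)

'Group A' ⟺ color is red AND texture is matte.
Group B: (texture=glossy, color=yellow, size=8, weight=18), since color is yellow, texture is glossy.
Group B: (texture=smooth, color=green, size=2, weight=14), since color is green, texture is smooth.
Group B: (texture=smooth, color=green, size=6, weight=15), since color is green, texture is smooth.
Group A: (texture=matte, color=red, size=8, weight=5), since color is red, texture is matte.

Group B, Group B, Group B, Group A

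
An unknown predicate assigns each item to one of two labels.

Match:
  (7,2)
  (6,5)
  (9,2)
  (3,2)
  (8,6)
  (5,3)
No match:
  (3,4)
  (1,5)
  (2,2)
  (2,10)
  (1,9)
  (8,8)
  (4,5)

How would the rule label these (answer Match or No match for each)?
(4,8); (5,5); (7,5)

No match, No match, Match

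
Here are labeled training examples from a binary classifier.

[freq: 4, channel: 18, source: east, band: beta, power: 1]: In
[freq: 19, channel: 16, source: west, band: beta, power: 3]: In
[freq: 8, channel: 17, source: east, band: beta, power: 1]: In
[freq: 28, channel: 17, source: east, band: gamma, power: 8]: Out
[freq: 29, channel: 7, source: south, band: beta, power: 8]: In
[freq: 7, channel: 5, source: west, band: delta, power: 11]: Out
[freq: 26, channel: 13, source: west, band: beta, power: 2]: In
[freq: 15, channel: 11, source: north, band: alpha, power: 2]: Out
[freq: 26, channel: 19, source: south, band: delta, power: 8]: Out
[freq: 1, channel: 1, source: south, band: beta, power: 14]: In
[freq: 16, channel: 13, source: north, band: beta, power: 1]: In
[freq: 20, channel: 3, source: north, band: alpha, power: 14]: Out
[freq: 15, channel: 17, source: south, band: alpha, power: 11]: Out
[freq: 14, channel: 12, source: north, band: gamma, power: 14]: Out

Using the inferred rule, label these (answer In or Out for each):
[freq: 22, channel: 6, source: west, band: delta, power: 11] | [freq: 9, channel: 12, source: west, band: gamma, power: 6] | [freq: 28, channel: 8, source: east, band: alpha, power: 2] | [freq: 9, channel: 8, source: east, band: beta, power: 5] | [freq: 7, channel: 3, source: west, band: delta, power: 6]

Rule: band is beta. This holds for each 'In' example and fails for each 'Out' one.
[freq: 22, channel: 6, source: west, band: delta, power: 11]: Out (band is delta). [freq: 9, channel: 12, source: west, band: gamma, power: 6]: Out (band is gamma). [freq: 28, channel: 8, source: east, band: alpha, power: 2]: Out (band is alpha). [freq: 9, channel: 8, source: east, band: beta, power: 5]: In (band is beta). [freq: 7, channel: 3, source: west, band: delta, power: 6]: Out (band is delta).

Out, Out, Out, In, Out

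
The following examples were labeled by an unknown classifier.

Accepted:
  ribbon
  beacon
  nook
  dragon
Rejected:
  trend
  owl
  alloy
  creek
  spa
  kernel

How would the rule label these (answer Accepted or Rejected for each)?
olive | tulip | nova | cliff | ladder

Every 'Accepted' example satisfies: even length AND contains 'o'. None of the 'Rejected' examples do.
olive — length 5, has 'o', hence Rejected.
tulip — length 5, no 'o', hence Rejected.
nova — length 4, has 'o', hence Accepted.
cliff — length 5, no 'o', hence Rejected.
ladder — length 6, no 'o', hence Rejected.

Rejected, Rejected, Accepted, Rejected, Rejected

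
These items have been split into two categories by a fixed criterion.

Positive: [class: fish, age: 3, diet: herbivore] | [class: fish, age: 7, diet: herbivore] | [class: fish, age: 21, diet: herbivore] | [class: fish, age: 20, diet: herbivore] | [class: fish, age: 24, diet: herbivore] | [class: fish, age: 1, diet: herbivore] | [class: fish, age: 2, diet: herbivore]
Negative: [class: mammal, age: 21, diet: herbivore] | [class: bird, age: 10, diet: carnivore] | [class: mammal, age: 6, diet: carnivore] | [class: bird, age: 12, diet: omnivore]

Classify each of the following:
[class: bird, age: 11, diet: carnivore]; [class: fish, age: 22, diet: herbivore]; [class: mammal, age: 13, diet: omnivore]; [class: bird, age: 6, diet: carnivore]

Negative, Positive, Negative, Negative

'Positive' ⟺ class is fish.
[class: bird, age: 11, diet: carnivore]: class is bird, does not satisfy this → Negative.
[class: fish, age: 22, diet: herbivore]: class is fish, has this property → Positive.
[class: mammal, age: 13, diet: omnivore]: class is mammal, does not satisfy this → Negative.
[class: bird, age: 6, diet: carnivore]: class is bird, does not satisfy this → Negative.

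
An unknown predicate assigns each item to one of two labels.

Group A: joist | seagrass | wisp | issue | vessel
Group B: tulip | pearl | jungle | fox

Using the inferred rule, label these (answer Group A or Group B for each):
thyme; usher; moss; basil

The classifier is using: contains 's'.
thyme: no 's' — does not fit, so Group B. usher: has 's' — matches, so Group A. moss: has 's' — matches, so Group A. basil: has 's' — matches, so Group A.

Group B, Group A, Group A, Group A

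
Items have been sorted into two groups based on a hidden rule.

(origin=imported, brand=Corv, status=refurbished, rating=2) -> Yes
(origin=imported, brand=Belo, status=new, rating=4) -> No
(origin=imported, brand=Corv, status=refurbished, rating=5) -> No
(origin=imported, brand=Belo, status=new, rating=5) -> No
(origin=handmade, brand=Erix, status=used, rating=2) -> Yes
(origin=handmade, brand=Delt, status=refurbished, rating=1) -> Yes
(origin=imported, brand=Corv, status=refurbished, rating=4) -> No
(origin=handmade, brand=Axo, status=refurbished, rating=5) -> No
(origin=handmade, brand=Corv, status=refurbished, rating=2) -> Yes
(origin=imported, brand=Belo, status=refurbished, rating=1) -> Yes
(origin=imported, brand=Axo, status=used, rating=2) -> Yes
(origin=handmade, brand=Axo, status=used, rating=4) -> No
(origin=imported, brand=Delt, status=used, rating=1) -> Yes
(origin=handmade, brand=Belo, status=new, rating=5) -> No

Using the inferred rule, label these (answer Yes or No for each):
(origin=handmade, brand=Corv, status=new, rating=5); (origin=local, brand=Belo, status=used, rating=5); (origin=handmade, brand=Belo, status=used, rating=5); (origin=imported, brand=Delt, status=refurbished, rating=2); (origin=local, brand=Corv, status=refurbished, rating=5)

No, No, No, Yes, No

The distinguishing property — rating ≤ 2 — holds for all the 'Yes' cases and none of the 'No' cases.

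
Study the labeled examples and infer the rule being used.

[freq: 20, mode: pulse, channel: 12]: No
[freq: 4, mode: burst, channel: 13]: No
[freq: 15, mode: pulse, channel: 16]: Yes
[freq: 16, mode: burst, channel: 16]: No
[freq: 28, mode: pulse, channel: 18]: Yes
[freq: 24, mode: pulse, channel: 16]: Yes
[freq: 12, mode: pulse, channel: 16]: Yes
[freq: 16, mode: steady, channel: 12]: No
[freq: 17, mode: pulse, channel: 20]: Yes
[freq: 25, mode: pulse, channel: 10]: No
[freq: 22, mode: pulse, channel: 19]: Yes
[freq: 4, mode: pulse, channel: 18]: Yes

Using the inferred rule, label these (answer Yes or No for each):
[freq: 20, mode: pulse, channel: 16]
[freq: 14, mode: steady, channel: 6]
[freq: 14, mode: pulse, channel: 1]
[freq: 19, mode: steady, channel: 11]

Yes, No, No, No

A rule that fits every label: mode is pulse AND channel ≥ 13 — true of each 'Yes' example, false of each 'No' one.
[freq: 20, mode: pulse, channel: 16] — mode is pulse, channel = 16, hence Yes. [freq: 14, mode: steady, channel: 6] — mode is steady, channel = 6, hence No. [freq: 14, mode: pulse, channel: 1] — mode is pulse, channel = 1, hence No. [freq: 19, mode: steady, channel: 11] — mode is steady, channel = 11, hence No.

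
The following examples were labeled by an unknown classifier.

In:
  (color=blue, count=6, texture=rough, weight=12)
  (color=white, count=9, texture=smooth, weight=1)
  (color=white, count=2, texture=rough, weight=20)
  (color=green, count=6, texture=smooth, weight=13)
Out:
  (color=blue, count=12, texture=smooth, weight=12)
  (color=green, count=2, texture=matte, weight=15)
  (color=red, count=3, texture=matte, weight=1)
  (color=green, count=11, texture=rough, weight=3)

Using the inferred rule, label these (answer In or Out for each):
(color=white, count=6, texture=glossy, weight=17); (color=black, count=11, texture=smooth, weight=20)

In, Out

Every 'In' example satisfies: color is white OR count = 6. None of the 'Out' examples do.
(color=white, count=6, texture=glossy, weight=17) — color is white, count = 6, hence In.
(color=black, count=11, texture=smooth, weight=20) — color is black, count = 11, hence Out.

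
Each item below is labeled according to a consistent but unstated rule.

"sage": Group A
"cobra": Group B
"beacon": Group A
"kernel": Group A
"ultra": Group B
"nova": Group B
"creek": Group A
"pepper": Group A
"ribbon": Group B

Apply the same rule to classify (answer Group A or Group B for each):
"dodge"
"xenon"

One predicate separates the groups cleanly: contains 'e'.
"dodge": Group A (has 'e').
"xenon": Group A (has 'e').

Group A, Group A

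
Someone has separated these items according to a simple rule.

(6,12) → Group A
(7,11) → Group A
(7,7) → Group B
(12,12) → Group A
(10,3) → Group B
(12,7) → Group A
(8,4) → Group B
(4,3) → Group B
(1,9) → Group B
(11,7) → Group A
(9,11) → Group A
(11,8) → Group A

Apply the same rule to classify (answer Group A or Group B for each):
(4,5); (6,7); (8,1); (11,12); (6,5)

Group B, Group B, Group B, Group A, Group B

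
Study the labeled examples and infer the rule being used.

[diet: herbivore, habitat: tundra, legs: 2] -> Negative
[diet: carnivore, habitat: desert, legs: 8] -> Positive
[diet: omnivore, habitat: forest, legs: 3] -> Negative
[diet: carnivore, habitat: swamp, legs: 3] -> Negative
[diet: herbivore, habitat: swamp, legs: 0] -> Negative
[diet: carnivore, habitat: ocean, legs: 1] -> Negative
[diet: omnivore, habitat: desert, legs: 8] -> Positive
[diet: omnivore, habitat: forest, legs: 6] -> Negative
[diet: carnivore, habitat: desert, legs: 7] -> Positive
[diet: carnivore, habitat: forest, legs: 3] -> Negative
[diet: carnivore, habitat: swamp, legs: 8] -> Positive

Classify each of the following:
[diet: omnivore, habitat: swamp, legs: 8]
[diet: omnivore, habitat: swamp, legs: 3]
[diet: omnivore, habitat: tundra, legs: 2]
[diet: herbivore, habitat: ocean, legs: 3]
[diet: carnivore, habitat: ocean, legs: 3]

Positive, Negative, Negative, Negative, Negative

A rule that fits every label: legs ≥ 7 — true of each 'Positive' example, false of each 'Negative' one.
[diet: omnivore, habitat: swamp, legs: 8] → legs = 8 → Positive.
[diet: omnivore, habitat: swamp, legs: 3] → legs = 3 → Negative.
[diet: omnivore, habitat: tundra, legs: 2] → legs = 2 → Negative.
[diet: herbivore, habitat: ocean, legs: 3] → legs = 3 → Negative.
[diet: carnivore, habitat: ocean, legs: 3] → legs = 3 → Negative.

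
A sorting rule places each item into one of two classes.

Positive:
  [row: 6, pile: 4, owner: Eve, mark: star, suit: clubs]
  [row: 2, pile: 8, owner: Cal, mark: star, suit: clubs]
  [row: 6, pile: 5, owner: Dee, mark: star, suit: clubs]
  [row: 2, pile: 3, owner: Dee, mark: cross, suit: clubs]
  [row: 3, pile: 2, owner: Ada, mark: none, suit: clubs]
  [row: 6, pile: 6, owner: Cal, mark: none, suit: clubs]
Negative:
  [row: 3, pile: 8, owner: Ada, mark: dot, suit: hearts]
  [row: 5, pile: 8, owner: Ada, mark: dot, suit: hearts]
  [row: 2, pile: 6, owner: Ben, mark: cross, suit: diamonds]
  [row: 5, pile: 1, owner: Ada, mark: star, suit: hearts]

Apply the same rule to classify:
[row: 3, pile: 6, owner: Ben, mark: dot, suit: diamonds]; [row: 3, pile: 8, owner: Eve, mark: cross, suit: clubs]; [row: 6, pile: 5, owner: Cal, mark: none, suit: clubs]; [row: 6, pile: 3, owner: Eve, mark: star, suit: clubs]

One predicate separates the groups cleanly: suit is clubs.
[row: 3, pile: 6, owner: Ben, mark: dot, suit: diamonds]: suit is diamonds — lacks this property, so Negative.
[row: 3, pile: 8, owner: Eve, mark: cross, suit: clubs]: suit is clubs — qualifies, so Positive.
[row: 6, pile: 5, owner: Cal, mark: none, suit: clubs]: suit is clubs — qualifies, so Positive.
[row: 6, pile: 3, owner: Eve, mark: star, suit: clubs]: suit is clubs — qualifies, so Positive.

Negative, Positive, Positive, Positive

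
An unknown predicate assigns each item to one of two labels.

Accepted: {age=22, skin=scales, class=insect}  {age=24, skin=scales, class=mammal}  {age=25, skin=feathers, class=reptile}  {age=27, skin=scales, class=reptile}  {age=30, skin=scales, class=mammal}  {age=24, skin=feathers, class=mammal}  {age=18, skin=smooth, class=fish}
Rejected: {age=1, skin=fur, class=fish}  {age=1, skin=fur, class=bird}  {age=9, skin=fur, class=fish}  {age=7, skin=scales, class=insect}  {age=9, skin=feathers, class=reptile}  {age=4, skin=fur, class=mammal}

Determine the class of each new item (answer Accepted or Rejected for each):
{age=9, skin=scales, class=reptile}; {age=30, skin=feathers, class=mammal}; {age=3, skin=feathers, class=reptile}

Rejected, Accepted, Rejected

The distinguishing property — age ≥ 18 — holds for all the 'Accepted' cases and none of the 'Rejected' cases.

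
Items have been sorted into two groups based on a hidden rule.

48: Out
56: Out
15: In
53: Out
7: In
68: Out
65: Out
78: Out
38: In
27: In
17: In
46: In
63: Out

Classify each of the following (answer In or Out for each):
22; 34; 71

In, In, Out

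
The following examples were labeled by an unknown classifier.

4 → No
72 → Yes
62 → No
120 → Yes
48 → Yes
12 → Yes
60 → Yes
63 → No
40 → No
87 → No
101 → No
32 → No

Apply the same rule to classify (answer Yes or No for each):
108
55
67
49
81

Yes, No, No, No, No

The common property of the 'Yes' items is: multiple of 6. No 'No' item has it.
108: 108 = 6·18 — fits, so Yes.
55: 55 = 6·9 + 1 — doesn't match, so No.
67: 67 = 6·11 + 1 — doesn't match, so No.
49: 49 = 6·8 + 1 — doesn't match, so No.
81: 81 = 6·13 + 3 — doesn't match, so No.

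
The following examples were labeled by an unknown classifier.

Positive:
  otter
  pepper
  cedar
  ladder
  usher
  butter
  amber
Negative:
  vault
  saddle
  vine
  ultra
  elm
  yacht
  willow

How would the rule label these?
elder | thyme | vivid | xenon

Comparing the two groups points to one rule — ends with 'r'.
elder → ends with 'r' → Positive.
thyme → ends with 'e' → Negative.
vivid → ends with 'd' → Negative.
xenon → ends with 'n' → Negative.

Positive, Negative, Negative, Negative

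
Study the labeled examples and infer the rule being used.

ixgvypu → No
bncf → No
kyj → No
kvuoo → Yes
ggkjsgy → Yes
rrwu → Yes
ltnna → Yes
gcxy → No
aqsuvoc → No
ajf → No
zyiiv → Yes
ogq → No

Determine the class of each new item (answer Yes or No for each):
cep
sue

The rule appears to be: has a double letter.
cep → no doubled letter → No.
sue → no doubled letter → No.

No, No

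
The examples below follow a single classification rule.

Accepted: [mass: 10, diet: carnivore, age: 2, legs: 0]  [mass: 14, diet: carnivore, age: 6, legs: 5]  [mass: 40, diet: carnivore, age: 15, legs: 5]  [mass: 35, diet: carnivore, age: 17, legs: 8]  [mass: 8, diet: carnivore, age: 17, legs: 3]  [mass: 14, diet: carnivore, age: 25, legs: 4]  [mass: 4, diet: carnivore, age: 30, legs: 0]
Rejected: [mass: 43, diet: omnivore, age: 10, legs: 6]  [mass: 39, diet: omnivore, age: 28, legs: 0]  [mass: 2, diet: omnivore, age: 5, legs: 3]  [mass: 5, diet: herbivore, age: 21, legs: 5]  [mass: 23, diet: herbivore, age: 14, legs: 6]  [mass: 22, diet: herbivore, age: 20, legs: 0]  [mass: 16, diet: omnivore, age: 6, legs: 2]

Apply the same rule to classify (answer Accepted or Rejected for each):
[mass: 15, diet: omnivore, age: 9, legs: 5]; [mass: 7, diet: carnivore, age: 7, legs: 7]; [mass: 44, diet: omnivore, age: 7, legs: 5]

Rejected, Accepted, Rejected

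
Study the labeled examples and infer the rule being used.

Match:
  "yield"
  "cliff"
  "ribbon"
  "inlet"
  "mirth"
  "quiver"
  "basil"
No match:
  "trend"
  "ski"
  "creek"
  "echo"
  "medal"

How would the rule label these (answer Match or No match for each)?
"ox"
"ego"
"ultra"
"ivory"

No match, No match, No match, Match

All 'Match' examples share one property — length ≥ 4 AND contains 'i' — and every 'No match' example lacks it.
"ox": No match (length 2, no 'i').
"ego": No match (length 3, no 'i').
"ultra": No match (length 5, no 'i').
"ivory": Match (length 5, has 'i').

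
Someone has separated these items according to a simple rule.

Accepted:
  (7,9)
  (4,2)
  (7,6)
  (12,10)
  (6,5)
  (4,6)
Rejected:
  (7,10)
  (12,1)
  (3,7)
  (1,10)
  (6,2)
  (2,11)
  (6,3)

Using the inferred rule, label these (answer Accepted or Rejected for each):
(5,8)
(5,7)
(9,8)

Rejected, Accepted, Accepted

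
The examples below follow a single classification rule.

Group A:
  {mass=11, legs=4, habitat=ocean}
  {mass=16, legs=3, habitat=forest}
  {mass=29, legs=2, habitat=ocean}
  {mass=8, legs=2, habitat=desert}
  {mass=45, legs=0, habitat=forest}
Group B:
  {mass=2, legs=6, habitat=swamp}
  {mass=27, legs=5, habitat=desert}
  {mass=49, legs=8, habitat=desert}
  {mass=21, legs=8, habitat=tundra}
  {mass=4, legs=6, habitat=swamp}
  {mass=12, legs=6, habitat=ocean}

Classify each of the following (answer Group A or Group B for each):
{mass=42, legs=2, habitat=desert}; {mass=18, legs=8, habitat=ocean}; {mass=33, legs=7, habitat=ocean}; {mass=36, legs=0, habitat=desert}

Group A, Group B, Group B, Group A

The distinguishing property — legs ≤ 4 — holds for all the 'Group A' cases and none of the 'Group B' cases.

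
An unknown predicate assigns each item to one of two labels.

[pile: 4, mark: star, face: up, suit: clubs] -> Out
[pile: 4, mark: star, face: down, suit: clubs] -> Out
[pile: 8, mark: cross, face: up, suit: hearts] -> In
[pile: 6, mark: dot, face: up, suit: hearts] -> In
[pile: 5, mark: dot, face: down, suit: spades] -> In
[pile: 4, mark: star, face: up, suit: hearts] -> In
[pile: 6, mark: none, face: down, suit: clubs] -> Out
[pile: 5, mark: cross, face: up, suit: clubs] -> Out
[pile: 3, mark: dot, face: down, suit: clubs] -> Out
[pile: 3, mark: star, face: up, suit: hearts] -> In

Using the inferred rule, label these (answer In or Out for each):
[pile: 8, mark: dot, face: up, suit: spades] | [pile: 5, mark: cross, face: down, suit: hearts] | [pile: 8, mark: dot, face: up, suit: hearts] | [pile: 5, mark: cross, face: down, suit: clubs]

In, In, In, Out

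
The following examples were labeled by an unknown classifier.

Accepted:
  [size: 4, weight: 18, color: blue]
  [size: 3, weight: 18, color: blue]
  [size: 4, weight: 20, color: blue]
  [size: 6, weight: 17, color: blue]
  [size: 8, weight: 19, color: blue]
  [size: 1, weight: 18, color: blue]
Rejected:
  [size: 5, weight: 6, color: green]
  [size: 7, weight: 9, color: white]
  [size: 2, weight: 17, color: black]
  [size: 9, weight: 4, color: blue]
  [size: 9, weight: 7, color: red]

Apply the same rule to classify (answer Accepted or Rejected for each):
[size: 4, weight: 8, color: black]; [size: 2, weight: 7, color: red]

A rule that fits every label: color is blue AND size ≤ 8 — true of each 'Accepted' example, false of each 'Rejected' one.

Rejected, Rejected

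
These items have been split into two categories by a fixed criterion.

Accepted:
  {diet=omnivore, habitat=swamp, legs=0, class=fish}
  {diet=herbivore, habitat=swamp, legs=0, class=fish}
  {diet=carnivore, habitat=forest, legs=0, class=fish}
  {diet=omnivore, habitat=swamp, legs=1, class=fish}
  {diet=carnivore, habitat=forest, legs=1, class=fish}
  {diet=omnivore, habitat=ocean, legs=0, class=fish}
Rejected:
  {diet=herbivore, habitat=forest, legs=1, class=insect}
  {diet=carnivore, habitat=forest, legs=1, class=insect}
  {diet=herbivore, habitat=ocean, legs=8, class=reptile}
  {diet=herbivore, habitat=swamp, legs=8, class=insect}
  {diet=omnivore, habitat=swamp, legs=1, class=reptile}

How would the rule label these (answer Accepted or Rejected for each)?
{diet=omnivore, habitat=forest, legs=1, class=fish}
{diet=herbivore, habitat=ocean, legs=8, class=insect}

Accepted, Rejected

A rule that fits every label: class is fish — true of each 'Accepted' example, false of each 'Rejected' one.
Accepted: {diet=omnivore, habitat=forest, legs=1, class=fish}, since class is fish.
Rejected: {diet=herbivore, habitat=ocean, legs=8, class=insect}, since class is insect.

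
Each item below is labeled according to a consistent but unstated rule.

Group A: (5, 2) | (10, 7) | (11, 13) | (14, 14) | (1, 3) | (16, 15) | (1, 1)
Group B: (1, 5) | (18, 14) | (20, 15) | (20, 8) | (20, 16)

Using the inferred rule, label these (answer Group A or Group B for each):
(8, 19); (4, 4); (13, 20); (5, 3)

Group B, Group A, Group B, Group A

Rule: |first − second| ≤ 3. This holds for each 'Group A' example and fails for each 'Group B' one.
(8, 19): |8−19| = 11 — doesn't match, so Group B.
(4, 4): |4−4| = 0 — meets the rule, so Group A.
(13, 20): |13−20| = 7 — doesn't match, so Group B.
(5, 3): |5−3| = 2 — meets the rule, so Group A.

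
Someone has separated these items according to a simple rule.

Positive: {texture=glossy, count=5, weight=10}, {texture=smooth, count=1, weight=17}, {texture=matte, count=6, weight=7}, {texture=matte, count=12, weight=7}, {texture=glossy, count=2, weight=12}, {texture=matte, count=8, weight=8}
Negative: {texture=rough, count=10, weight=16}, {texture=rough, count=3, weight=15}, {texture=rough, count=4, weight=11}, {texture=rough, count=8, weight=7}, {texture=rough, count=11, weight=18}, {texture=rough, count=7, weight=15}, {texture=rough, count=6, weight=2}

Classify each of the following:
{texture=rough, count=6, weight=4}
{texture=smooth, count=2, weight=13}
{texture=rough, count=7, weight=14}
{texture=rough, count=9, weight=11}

One predicate separates the groups cleanly: texture is not rough.
{texture=rough, count=6, weight=4} → texture is rough → Negative. {texture=smooth, count=2, weight=13} → texture is smooth → Positive. {texture=rough, count=7, weight=14} → texture is rough → Negative. {texture=rough, count=9, weight=11} → texture is rough → Negative.

Negative, Positive, Negative, Negative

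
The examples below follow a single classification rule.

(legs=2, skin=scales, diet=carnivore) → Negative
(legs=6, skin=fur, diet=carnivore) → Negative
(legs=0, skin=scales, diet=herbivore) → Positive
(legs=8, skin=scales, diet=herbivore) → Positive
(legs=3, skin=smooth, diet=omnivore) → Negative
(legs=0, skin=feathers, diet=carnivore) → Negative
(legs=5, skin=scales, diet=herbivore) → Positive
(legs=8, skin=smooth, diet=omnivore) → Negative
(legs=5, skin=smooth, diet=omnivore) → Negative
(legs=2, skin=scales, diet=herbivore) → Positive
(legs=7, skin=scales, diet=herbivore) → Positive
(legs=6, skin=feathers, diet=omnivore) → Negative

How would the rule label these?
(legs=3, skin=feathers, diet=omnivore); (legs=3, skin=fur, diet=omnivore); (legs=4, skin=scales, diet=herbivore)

Every 'Positive' example satisfies: diet is herbivore. None of the 'Negative' examples do.
(legs=3, skin=feathers, diet=omnivore): Negative (diet is omnivore). (legs=3, skin=fur, diet=omnivore): Negative (diet is omnivore). (legs=4, skin=scales, diet=herbivore): Positive (diet is herbivore).

Negative, Negative, Positive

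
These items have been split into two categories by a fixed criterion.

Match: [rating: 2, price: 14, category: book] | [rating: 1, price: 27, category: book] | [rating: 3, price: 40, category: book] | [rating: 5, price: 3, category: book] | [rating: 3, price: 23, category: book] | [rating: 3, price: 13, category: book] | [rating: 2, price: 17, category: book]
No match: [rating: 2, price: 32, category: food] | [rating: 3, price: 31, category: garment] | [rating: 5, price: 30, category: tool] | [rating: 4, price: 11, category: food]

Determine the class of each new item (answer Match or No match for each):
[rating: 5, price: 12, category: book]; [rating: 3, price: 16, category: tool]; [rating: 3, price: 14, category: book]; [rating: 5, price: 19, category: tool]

A rule that fits every label: category is book — true of each 'Match' example, false of each 'No match' one.
[rating: 5, price: 12, category: book]: category is book, qualifies → Match.
[rating: 3, price: 16, category: tool]: category is tool, doesn't qualify → No match.
[rating: 3, price: 14, category: book]: category is book, qualifies → Match.
[rating: 5, price: 19, category: tool]: category is tool, doesn't qualify → No match.

Match, No match, Match, No match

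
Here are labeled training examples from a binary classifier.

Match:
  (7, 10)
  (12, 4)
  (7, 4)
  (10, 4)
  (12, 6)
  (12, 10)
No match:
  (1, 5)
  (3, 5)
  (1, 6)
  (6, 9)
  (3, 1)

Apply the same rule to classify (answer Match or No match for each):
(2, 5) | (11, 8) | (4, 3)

The common property of the 'Match' items is: first ≥ 7. No 'No match' item has it.
(2, 5) → first 2 → No match.
(11, 8) → first 11 → Match.
(4, 3) → first 4 → No match.

No match, Match, No match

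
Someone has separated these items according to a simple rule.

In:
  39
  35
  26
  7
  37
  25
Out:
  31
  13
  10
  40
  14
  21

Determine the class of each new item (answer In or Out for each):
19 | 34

The classifier is using: digit sum ≥ 6.
19: In (digit sum 1+9 = 10).
34: In (digit sum 3+4 = 7).

In, In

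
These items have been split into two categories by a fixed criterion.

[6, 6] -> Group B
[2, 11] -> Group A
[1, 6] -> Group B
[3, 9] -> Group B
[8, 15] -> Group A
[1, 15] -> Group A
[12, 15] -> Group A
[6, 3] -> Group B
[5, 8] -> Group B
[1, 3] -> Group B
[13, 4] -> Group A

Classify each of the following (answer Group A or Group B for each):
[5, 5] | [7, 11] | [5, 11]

Group B, Group A, Group A

The common property of the 'Group A' items is: max ≥ 11. No 'Group B' item has it.
[5, 5]: max 5 — does not satisfy this, so Group B. [7, 11]: max 11 — satisfies this, so Group A. [5, 11]: max 11 — satisfies this, so Group A.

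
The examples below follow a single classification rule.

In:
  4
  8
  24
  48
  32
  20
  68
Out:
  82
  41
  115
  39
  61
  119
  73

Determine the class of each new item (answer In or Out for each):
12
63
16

The distinguishing property — multiple of 4 — holds for all the 'In' cases and none of the 'Out' cases.
12: In (12 = 4·3). 63: Out (63 = 4·15 + 3). 16: In (16 = 4·4).

In, Out, In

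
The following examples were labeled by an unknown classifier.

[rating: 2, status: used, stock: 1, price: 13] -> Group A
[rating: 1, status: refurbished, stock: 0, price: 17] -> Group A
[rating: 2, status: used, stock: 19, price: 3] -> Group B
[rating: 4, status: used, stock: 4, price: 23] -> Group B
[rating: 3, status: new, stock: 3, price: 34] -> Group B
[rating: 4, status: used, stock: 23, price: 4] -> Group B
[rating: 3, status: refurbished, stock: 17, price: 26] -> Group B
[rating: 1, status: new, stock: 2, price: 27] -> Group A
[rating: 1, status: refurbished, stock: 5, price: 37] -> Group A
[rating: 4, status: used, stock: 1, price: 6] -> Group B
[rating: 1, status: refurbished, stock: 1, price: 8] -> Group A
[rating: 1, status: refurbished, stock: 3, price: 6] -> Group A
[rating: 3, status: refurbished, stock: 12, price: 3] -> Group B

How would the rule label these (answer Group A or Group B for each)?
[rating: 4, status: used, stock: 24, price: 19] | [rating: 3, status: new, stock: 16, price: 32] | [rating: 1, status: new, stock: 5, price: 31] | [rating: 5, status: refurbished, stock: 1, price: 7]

Group B, Group B, Group A, Group B

The classifier is using: rating ≤ 2 AND price ≥ 4.
[rating: 4, status: used, stock: 24, price: 19] → rating = 4, price = 19 → Group B. [rating: 3, status: new, stock: 16, price: 32] → rating = 3, price = 32 → Group B. [rating: 1, status: new, stock: 5, price: 31] → rating = 1, price = 31 → Group A. [rating: 5, status: refurbished, stock: 1, price: 7] → rating = 5, price = 7 → Group B.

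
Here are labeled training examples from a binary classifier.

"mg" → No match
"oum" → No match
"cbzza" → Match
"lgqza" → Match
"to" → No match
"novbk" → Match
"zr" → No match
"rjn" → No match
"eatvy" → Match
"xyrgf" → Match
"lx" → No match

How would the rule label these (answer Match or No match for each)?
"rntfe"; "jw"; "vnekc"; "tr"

Match, No match, Match, No match

The pattern is that an item is 'Match' exactly when: length 5.
Match: "rntfe", since length 5.
No match: "jw", since length 2.
Match: "vnekc", since length 5.
No match: "tr", since length 2.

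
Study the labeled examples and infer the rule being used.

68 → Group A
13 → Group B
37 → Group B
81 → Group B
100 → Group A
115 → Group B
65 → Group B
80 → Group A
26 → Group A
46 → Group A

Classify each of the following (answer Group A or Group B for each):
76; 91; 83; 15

Rule: even. This holds for each 'Group A' example and fails for each 'Group B' one.

Group A, Group B, Group B, Group B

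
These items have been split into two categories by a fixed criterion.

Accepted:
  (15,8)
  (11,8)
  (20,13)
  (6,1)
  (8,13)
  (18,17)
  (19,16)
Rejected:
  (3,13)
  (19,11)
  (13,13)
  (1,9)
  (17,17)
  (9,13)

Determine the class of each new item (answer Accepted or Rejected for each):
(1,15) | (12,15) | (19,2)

Rejected, Accepted, Accepted

The common property of the 'Accepted' items is: sum is odd. No 'Rejected' item has it.
Rejected: (1,15), since 1+15 = 16. Accepted: (12,15), since 12+15 = 27. Accepted: (19,2), since 19+2 = 21.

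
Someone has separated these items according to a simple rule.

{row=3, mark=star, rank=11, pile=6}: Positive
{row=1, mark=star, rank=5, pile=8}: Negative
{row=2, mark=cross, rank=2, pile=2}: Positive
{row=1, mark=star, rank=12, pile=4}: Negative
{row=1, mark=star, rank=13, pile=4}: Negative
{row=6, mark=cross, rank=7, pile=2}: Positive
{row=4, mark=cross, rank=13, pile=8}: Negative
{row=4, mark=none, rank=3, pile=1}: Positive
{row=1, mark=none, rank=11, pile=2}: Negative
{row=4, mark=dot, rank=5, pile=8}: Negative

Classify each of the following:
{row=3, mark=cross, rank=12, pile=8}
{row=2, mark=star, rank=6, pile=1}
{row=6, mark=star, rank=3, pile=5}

The common property of the 'Positive' items is: row ≥ 2 AND pile ≤ 6. No 'Negative' item has it.

Negative, Positive, Positive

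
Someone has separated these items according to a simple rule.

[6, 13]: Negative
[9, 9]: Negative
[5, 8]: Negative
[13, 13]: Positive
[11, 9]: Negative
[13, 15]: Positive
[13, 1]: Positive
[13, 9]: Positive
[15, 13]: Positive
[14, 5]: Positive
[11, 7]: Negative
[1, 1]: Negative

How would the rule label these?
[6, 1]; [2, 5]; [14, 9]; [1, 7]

The common property of the 'Positive' items is: first ≥ 13. No 'Negative' item has it.
[6, 1]: first 6, does not satisfy this → Negative.
[2, 5]: first 2, does not satisfy this → Negative.
[14, 9]: first 14, qualifies → Positive.
[1, 7]: first 1, does not satisfy this → Negative.

Negative, Negative, Positive, Negative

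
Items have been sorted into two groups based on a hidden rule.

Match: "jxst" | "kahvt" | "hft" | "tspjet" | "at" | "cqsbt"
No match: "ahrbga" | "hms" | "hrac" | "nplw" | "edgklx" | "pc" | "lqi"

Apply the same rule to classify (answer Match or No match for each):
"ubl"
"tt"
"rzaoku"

No match, Match, No match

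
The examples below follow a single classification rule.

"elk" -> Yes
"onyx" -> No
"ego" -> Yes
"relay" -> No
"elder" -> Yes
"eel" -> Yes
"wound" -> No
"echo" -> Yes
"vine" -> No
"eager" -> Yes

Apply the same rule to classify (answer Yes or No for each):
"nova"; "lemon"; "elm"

No, No, Yes

'Yes' ⟺ starts with 'e'.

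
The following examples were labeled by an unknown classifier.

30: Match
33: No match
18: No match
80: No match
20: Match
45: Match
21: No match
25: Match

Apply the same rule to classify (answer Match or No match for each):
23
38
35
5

No match, No match, Match, Match

One predicate separates the groups cleanly: multiple of 5 AND at most 45.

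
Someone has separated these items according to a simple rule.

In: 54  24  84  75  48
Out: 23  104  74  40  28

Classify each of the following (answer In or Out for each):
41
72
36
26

The classifier is using: multiple of 3.

Out, In, In, Out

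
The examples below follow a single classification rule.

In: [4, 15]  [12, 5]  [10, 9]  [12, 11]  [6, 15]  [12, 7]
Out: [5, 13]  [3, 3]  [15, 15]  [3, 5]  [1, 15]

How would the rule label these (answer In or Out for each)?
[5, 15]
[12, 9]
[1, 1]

Out, In, Out

The distinguishing property — sum is odd — holds for all the 'In' cases and none of the 'Out' cases.
[5, 15] — 5+15 = 20, hence Out. [12, 9] — 12+9 = 21, hence In. [1, 1] — 1+1 = 2, hence Out.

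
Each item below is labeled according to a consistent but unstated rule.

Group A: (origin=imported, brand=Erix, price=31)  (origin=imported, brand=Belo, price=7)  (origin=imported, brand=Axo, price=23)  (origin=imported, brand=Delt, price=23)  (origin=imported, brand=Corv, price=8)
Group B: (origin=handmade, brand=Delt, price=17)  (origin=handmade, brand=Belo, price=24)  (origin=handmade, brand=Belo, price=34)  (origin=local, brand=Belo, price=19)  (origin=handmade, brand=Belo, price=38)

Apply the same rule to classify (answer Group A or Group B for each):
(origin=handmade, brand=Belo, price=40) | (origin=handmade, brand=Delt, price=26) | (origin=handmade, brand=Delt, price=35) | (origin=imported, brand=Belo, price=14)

Group B, Group B, Group B, Group A

Every 'Group A' example satisfies: origin is imported. None of the 'Group B' examples do.
(origin=handmade, brand=Belo, price=40): Group B (origin is handmade).
(origin=handmade, brand=Delt, price=26): Group B (origin is handmade).
(origin=handmade, brand=Delt, price=35): Group B (origin is handmade).
(origin=imported, brand=Belo, price=14): Group A (origin is imported).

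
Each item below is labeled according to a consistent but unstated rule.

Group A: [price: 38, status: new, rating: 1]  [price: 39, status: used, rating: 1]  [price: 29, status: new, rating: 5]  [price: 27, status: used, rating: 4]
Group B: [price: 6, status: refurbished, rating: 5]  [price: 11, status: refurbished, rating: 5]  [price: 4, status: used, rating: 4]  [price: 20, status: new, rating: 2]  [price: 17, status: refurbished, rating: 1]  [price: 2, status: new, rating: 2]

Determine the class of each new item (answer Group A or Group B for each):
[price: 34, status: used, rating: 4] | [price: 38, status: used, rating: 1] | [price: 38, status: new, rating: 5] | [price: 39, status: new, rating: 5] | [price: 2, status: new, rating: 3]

Group A, Group A, Group A, Group A, Group B

Every 'Group A' example satisfies: price ≥ 27. None of the 'Group B' examples do.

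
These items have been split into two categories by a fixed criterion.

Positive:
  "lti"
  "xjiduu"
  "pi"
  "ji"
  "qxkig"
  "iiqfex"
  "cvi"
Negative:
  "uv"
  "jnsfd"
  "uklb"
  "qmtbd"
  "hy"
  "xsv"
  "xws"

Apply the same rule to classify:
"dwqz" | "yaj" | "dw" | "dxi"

Negative, Negative, Negative, Positive

Checking candidate rules against both groups, what survives is: contains 'i'.
"dwqz": no 'i', does not pass → Negative.
"yaj": no 'i', does not pass → Negative.
"dw": no 'i', does not pass → Negative.
"dxi": has 'i', matches → Positive.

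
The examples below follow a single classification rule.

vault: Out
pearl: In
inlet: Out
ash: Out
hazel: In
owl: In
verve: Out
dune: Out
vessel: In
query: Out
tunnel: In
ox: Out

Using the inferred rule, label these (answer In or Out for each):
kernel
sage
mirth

The simplest hypothesis consistent with all the labels is: ends with 'l'.
In: kernel, since ends with 'l'.
Out: sage, since ends with 'e'.
Out: mirth, since ends with 'h'.

In, Out, Out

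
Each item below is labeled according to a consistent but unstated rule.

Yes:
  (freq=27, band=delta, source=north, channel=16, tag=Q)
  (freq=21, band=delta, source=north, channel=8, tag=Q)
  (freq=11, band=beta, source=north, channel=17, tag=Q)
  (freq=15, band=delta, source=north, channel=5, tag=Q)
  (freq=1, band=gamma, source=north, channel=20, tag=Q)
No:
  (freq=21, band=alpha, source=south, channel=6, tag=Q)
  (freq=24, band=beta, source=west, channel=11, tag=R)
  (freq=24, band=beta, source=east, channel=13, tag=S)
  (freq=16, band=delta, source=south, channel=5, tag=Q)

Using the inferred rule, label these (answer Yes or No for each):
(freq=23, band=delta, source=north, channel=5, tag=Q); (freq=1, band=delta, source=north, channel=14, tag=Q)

Yes, Yes

One predicate separates the groups cleanly: source is north.
Yes: (freq=23, band=delta, source=north, channel=5, tag=Q), since source is north. Yes: (freq=1, band=delta, source=north, channel=14, tag=Q), since source is north.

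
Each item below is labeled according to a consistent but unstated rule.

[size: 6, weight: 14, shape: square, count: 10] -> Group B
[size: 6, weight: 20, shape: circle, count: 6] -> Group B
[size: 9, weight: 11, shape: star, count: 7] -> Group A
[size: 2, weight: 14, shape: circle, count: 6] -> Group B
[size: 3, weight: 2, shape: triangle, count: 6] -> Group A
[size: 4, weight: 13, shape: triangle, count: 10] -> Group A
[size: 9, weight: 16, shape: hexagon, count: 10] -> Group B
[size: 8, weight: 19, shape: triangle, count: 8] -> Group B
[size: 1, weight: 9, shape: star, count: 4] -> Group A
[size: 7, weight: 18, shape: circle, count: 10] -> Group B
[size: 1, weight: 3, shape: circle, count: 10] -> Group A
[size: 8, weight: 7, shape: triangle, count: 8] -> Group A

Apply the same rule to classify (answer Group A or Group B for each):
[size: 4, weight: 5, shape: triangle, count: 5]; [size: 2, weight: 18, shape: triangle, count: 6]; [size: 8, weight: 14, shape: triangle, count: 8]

All 'Group A' examples share one property — weight ≤ 13 — and every 'Group B' example lacks it.
[size: 4, weight: 5, shape: triangle, count: 5]: Group A (weight = 5).
[size: 2, weight: 18, shape: triangle, count: 6]: Group B (weight = 18).
[size: 8, weight: 14, shape: triangle, count: 8]: Group B (weight = 14).

Group A, Group B, Group B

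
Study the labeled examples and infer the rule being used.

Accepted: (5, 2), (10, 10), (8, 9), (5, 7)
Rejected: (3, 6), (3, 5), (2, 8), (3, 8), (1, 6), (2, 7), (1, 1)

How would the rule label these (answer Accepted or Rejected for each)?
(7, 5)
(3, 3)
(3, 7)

Accepted, Rejected, Rejected

Rule: first ≥ 5. This holds for each 'Accepted' example and fails for each 'Rejected' one.
(7, 5) — first 7, hence Accepted. (3, 3) — first 3, hence Rejected. (3, 7) — first 3, hence Rejected.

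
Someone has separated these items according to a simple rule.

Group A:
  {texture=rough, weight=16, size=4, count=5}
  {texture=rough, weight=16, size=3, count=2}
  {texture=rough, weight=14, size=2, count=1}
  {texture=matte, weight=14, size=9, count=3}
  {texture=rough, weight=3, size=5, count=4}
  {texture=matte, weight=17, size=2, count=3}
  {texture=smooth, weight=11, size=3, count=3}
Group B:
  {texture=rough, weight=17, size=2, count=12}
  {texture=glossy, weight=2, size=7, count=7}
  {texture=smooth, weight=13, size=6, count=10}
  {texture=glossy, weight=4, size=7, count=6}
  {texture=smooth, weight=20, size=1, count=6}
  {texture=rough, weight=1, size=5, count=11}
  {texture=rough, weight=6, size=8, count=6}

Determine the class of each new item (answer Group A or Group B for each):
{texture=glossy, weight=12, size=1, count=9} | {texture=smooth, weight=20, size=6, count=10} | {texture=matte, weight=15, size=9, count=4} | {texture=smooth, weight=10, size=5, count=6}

Group B, Group B, Group A, Group B

The common property of the 'Group A' items is: count ≤ 5. No 'Group B' item has it.
{texture=glossy, weight=12, size=1, count=9}: Group B (count = 9). {texture=smooth, weight=20, size=6, count=10}: Group B (count = 10). {texture=matte, weight=15, size=9, count=4}: Group A (count = 4). {texture=smooth, weight=10, size=5, count=6}: Group B (count = 6).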